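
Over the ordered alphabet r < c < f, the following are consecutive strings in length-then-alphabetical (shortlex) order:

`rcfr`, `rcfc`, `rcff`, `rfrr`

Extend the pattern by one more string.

rfrc

The successor of rfrr increments the rightmost position that isn't already f and resets every position after it to r.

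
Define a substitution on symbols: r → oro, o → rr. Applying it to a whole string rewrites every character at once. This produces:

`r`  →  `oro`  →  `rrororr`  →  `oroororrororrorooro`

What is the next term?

Rewriting the 19 symbols of oroororrororrorooro one by one yields rr oro rr rr oro rr oro oro rr oro rr oro oro rr oro rr rr oro rr; concatenated:

rrororrrrororroroororrororroroororrororrrrororr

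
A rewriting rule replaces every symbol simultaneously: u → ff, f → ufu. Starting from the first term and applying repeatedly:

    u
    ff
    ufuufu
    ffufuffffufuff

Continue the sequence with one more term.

Applying the rule to each of the 14 symbols of ffufuffffufuff gives the pieces ufu ufu ff ufu ff ufu ufu ufu ufu ff ufu ff ufu ufu, which concatenate to the answer.

ufuufuffufuffufuufuufuufuffufuffufuufu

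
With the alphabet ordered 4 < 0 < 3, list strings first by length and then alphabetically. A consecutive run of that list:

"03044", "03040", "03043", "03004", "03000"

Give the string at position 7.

Stepping forward 2 times from 03000: 03000 → 03003, then the target.

03034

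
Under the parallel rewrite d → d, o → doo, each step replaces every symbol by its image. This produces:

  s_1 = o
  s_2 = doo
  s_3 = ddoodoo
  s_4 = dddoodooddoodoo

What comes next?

Applying the rule to each of the 15 symbols of dddoodooddoodoo gives the pieces d d d doo doo d doo doo d d doo doo d doo doo, which concatenate to the answer.

ddddoodooddoodoodddoodooddoodoo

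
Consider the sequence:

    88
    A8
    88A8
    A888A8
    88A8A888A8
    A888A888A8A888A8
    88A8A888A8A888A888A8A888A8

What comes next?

This is a Fibonacci-style word recurrence s(k) = s(k−2)·s(k−1): e.g. 88·A8 = 88A8.
So term 8 is A888A888A8A888A8·88A8A888A8A888A888A8A888A8.

A888A888A8A888A888A8A888A8A888A888A8A888A8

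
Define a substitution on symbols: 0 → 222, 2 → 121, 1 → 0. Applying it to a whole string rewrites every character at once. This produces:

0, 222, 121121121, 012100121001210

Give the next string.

Rewriting the 15 symbols of 012100121001210 one by one yields 222 0 121 0 222 222 0 121 0 222 222 0 121 0 222; concatenated:

222012102222220121022222201210222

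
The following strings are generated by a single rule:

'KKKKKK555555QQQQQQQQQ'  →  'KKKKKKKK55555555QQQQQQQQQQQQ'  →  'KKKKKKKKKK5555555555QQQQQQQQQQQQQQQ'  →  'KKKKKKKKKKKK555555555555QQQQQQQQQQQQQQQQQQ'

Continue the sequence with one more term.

Reading off run lengths: K runs 6, 8, 10, 12; 5 runs 6, 8, 10, 12; Q runs 9, 12, 15, 18 — each is linear in n, where the shown terms are n = 3, 4, 5, 6.
At n = 7 the blocks have lengths 14, 14, 21.

KKKKKKKKKKKKKK55555555555555QQQQQQQQQQQQQQQQQQQQQ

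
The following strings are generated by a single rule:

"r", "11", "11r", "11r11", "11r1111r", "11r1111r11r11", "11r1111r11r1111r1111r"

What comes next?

This is a Fibonacci-style word recurrence s(k) = s(k−1)·s(k−2): e.g. 11·r = 11r.
Continuing: 11r1111r11r1111r1111r · 11r1111r11r11 gives term 8.

11r1111r11r1111r1111r11r1111r11r11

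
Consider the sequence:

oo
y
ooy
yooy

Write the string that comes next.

Each term (from the third on) is the two preceding terms concatenated in order: term 3 = oo·y = ooy.
The next term joins ooy and yooy.

ooyyooy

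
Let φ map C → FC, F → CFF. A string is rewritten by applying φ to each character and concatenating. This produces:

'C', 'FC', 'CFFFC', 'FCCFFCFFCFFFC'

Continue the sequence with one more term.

Replace each of the 13 characters of FCCFFCFFCFFFC in place — CFF FC FC CFF CFF FC CFF CFF FC CFF CFF CFF FC — and concatenate.

CFFFCFCCFFCFFFCCFFCFFFCCFFCFFCFFFC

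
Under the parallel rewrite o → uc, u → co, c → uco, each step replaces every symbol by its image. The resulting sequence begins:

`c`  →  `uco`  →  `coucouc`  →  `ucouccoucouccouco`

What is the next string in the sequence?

Rewriting the 17 symbols of ucouccoucouccouco one by one yields co uco uc co uco uco uc co uco uc co uco uco uc co uco uc; concatenated:

coucouccoucoucouccoucouccoucoucouccoucouc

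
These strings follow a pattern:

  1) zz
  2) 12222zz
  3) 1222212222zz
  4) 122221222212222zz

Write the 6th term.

1222212222122221222212222zz

The strings grow by a fixed prefix 12222 each time.
From 122221222212222zz, 2 further steps: 122221222212222zz → 12222122221222212222zz → (answer).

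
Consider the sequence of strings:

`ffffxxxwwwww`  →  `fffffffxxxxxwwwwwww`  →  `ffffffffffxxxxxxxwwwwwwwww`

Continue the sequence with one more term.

fffffffffffffxxxxxxxxxwwwwwwwwwww

The n-th term is 3n+1 f's then 2n+1 x's then 2n+3 w's (n = 1, 2, …).
For the next term, n = 4, so the run lengths are 13, 9, 11.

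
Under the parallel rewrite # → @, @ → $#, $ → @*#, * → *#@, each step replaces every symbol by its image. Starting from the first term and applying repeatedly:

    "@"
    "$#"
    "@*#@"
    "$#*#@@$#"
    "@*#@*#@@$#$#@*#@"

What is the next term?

$#*#@@$#*#@@$#$#@*#@@*#@$#*#@@$#

φ(@*#@*#@@$#$#@*#@) expands symbol-by-symbol to $# *#@ @ $# *#@ @ $# $# @*# @ @*# @ $# *#@ @ $#; joining the 16 pieces gives the next term.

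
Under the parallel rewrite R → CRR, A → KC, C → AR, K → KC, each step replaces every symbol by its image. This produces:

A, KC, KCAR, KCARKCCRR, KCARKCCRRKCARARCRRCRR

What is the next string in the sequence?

Replace each of the 21 characters of KCARKCCRRKCARARCRRCRR in place — KC AR KC CRR KC AR AR CRR CRR KC AR KC CRR KC CRR AR CRR CRR AR CRR CRR — and concatenate.

KCARKCCRRKCARARCRRCRRKCARKCCRRKCCRRARCRRCRRARCRRCRR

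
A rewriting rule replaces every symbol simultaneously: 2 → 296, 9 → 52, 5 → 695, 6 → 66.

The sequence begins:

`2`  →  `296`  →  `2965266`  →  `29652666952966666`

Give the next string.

Replace each of the 17 characters of 29652666952966666 in place — 296 52 66 695 296 66 66 66 52 695 296 52 66 66 66 66 66 — and concatenate.

296526669529666666652695296526666666666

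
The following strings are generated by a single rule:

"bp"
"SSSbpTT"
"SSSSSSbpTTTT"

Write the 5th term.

s(k+1) = SSS·s(k)·TT, so each term gains SSS as a prefix and TT as a suffix.
From SSSSSSbpTTTT, 2 further steps: SSSSSSbpTTTT → SSSSSSSSSbpTTTTTT → (answer).

SSSSSSSSSSSSbpTTTTTTTT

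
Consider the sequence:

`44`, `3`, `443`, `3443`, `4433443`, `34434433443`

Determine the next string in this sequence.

From term 3 onward, concatenate the second-to-last term with the last: 44·3 = 443, 3·443 = 3443, …
Continuing: 4433443 · 34434433443 gives term 7.

443344334434433443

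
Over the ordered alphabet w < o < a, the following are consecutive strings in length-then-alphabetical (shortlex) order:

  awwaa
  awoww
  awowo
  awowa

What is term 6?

Stepping forward 2 times from awowa: awowa → awoow, then the target.

awooo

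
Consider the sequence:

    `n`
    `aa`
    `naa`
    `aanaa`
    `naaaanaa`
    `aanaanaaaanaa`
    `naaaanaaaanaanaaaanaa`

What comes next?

aanaanaaaanaanaaaanaaaanaanaaaanaa

This is a Fibonacci-style word recurrence s(k) = s(k−2)·s(k−1): e.g. n·aa = naa.
Continuing: aanaanaaaanaa · naaaanaaaanaanaaaanaa gives term 8.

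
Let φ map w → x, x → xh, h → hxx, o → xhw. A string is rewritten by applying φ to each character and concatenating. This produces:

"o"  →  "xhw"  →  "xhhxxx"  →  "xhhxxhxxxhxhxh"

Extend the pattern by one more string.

xhhxxhxxxhxhhxxxhxhxhhxxxhhxxxhhxx

Replace each of the 14 characters of xhhxxhxxxhxhxh in place — xh hxx hxx xh xh hxx xh xh xh hxx xh hxx xh hxx — and concatenate.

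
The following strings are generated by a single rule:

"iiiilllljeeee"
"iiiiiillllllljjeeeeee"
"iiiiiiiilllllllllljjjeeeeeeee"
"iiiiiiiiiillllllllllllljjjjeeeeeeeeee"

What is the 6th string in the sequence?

iiiiiiiiiiiiiillllllllllllllllllljjjjjjeeeeeeeeeeeeee

Reading off run lengths: i runs 4, 6, 8, 10; l runs 4, 7, 10, 13; j runs 1, 2, 3, 4; e runs 4, 6, 8, 10 — each is linear in n (n = 1, 2, …).
Setting n = 6 gives 14, 19, 6, 14 characters in each block.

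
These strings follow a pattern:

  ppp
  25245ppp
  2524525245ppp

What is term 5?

Every step adds 25245 at the front: s(k+1) = 25245·s(k).
From 2524525245ppp, 2 further steps: 2524525245ppp → 252452524525245ppp → (answer).

25245252452524525245ppp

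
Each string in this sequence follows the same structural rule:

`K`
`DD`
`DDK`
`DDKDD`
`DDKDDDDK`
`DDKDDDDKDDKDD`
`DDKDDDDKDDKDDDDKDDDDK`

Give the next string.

From term 3 onward, concatenate the last term with the second-to-last: DD·K = DDK, DDK·DD = DDKDD, …
Continuing: DDKDDDDKDDKDDDDKDDDDK · DDKDDDDKDDKDD gives term 8.

DDKDDDDKDDKDDDDKDDDDKDDKDDDDKDDKDD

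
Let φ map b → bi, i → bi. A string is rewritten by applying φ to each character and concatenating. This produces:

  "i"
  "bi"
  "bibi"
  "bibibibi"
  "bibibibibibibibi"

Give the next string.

Rewriting the 16 symbols of bibibibibibibibi one by one yields bi bi bi bi bi bi bi bi bi bi bi bi bi bi bi bi; concatenated:

bibibibibibibibibibibibibibibibi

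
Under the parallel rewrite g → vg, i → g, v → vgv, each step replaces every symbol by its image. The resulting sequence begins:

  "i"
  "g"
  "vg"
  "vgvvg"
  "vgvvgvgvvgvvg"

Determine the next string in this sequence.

Rewriting the 13 symbols of vgvvgvgvvgvvg one by one yields vgv vg vgv vgv vg vgv vg vgv vgv vg vgv vgv vg; concatenated:

vgvvgvgvvgvvgvgvvgvgvvgvvgvgvvgvvg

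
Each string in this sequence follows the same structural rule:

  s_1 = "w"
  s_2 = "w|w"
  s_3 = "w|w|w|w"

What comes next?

s(k+1) = s(k)·|·s(k) — each term doubles the last with '|' between the halves.
One more doubling of w|w|w|w gives the answer.

w|w|w|w|w|w|w|w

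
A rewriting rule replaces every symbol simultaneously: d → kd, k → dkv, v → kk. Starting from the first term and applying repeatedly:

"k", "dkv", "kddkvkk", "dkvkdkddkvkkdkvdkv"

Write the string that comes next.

kddkvkkdkvkddkvkdkddkvkkdkvdkvkddkvkkkddkvkk

Replace each of the 18 characters of dkvkdkddkvkkdkvdkv in place — kd dkv kk dkv kd dkv kd kd dkv kk dkv dkv kd dkv kk kd dkv kk — and concatenate.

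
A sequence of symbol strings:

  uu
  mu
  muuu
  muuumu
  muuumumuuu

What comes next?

muuumumuuumuuumu

This is a Fibonacci-style word recurrence s(k) = s(k−1)·s(k−2): e.g. mu·uu = muuu.
So term 6 is muuumumuuu·muuumu.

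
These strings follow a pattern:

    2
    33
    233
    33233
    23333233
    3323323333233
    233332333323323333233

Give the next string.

3323323333233233332333323323333233

Each term (from the third on) is the two preceding terms concatenated in order: term 3 = 2·33 = 233.
The next term joins 3323323333233 and 233332333323323333233.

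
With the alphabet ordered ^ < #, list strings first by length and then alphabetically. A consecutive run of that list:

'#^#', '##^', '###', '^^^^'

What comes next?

^^^#

Treat ^^^^ as a base-2 numeral over the given alphabet and add one, carrying through any trailing #'s.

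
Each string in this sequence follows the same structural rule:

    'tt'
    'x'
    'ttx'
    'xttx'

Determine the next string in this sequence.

ttxxttx

Each term (from the third on) is the two preceding terms concatenated in order: term 3 = tt·x = ttx.
Continuing: ttx · xttx gives term 5.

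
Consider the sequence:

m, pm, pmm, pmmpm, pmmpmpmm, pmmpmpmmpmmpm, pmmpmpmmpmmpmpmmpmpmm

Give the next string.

pmmpmpmmpmmpmpmmpmpmmpmmpmpmmpmmpm

Each term (from the third on) is the previous term followed by the one before it: term 3 = pm·m = pmm.
The next term joins pmmpmpmmpmmpmpmmpmpmm and pmmpmpmmpmmpm.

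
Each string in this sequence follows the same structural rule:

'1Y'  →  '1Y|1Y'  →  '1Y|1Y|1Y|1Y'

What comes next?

Each string is two copies of the previous one joined by '|'.
So the next term is two copies of 1Y|1Y|1Y|1Y with '|' between the halves.

1Y|1Y|1Y|1Y|1Y|1Y|1Y|1Y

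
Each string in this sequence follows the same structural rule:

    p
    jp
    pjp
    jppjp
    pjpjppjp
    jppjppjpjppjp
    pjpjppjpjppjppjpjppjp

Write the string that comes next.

From term 3 onward, concatenate the second-to-last term with the last: p·jp = pjp, jp·pjp = jppjp, …
The next term joins jppjppjpjppjp and pjpjppjpjppjppjpjppjp.

jppjppjpjppjppjpjppjpjppjppjpjppjp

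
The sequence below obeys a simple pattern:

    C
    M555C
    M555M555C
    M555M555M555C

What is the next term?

Each term is the previous one with M555 prepended.
Applying this once more to M555M555M555C:

M555M555M555M555C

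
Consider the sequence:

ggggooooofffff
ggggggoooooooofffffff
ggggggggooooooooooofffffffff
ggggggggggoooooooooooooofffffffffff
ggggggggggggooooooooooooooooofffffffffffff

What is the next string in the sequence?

Reading off run lengths: g runs 4, 6, 8, 10, 12; o runs 5, 8, 11, 14, 17; f runs 5, 7, 9, 11, 13 — each is linear in n, where the shown terms are n = 2, 3, 4, 5, 6.
At n = 7 the blocks have lengths 14, 20, 15.

ggggggggggggggoooooooooooooooooooofffffffffffffff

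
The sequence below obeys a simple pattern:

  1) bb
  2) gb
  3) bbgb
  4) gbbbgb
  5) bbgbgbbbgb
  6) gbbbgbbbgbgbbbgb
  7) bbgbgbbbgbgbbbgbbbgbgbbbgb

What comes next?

gbbbgbbbgbgbbbgbbbgbgbbbgbgbbbgbbbgbgbbbgb

Each term (from the third on) is the two preceding terms concatenated in order: term 3 = bb·gb = bbgb.
Continuing: gbbbgbbbgbgbbbgb · bbgbgbbbgbgbbbgbbbgbgbbbgb gives term 8.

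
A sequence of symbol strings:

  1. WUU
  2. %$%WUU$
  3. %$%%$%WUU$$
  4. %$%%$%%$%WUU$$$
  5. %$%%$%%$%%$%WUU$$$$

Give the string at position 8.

%$%%$%%$%%$%%$%%$%%$%WUU$$$$$$$

Each term wraps the previous one in %$% on the left and $ on the right.
From %$%%$%%$%%$%WUU$$$$, 3 further steps: %$%%$%%$%%$%WUU$$$$ → %$%%$%%$%%$%%$%WUU$$$$$ → %$%%$%%$%%$%%$%%$%WUU$$$$$$ → (answer).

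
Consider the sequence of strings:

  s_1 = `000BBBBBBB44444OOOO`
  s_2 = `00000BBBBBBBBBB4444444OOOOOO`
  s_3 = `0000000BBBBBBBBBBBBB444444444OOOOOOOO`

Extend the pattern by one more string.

000000000BBBBBBBBBBBBBBBB44444444444OOOOOOOOOO

Reading off run lengths: 0 runs 3, 5, 7; B runs 7, 10, 13; 4 runs 5, 7, 9; O runs 4, 6, 8 — each is linear in n, where the shown terms are n = 2, 3, 4.
Setting n = 5 gives 9, 16, 11, 10 characters in each block.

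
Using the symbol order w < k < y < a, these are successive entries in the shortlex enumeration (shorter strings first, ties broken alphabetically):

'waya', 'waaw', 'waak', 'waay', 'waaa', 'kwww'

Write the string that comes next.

The successor of kwww increments the rightmost position that isn't already a and resets every position after it to w.

kwwk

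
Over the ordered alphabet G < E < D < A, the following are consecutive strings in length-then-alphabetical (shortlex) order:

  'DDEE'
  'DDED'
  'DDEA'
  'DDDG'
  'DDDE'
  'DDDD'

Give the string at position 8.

DDAG

Advancing 2 positions from DDDD through DDDD → DDDA reaches term 8.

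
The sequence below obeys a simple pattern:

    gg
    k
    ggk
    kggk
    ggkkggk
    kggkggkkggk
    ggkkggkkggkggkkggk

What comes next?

Each term (from the third on) is the two preceding terms concatenated in order: term 3 = gg·k = ggk.
The next term joins kggkggkkggk and ggkkggkkggkggkkggk.

kggkggkkggkggkkggkkggkggkkggk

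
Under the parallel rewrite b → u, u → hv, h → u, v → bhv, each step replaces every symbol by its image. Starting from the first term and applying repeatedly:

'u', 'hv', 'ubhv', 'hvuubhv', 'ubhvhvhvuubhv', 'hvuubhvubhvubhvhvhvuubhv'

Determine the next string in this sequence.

Replace each of the 24 characters of hvuubhvubhvubhvhvhvuubhv in place — u bhv hv hv u u bhv hv u u bhv hv u u bhv u bhv u bhv hv hv u u bhv — and concatenate.

ubhvhvhvuubhvhvuubhvhvuubhvubhvubhvhvhvuubhv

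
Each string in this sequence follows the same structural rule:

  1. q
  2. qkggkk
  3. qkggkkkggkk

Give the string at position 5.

Every step adds kggkk to the end: s(k+1) = s(k)·kggkk.
From qkggkkkggkk, 2 further steps: qkggkkkggkk → qkggkkkggkkkggkk → (answer).

qkggkkkggkkkggkkkggkk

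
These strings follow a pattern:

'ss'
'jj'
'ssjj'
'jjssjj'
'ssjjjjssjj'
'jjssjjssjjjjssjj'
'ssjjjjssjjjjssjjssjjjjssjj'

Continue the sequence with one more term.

jjssjjssjjjjssjjssjjjjssjjjjssjjssjjjjssjj

Each term (from the third on) is the two preceding terms concatenated in order: term 3 = ss·jj = ssjj.
Continuing: jjssjjssjjjjssjj · ssjjjjssjjjjssjjssjjjjssjj gives term 8.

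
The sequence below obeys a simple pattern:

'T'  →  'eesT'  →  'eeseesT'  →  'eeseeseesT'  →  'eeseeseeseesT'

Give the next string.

The strings grow by a fixed prefix ees each time.
Applying this once more to eeseeseeseesT:

eeseeseeseeseesT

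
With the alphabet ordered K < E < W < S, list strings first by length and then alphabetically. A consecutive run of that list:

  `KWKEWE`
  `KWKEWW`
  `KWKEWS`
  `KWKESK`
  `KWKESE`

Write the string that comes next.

KWKESW

The successor of KWKESE increments the rightmost position that isn't already S and resets every position after it to K.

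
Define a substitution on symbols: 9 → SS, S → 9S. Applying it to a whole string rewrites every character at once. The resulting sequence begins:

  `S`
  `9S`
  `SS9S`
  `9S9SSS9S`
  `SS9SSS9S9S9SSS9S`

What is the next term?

Applying the rule to each of the 16 symbols of SS9SSS9S9S9SSS9S gives the pieces 9S 9S SS 9S 9S 9S SS 9S SS 9S SS 9S 9S 9S SS 9S, which concatenate to the answer.

9S9SSS9S9S9SSS9SSS9SSS9S9S9SSS9S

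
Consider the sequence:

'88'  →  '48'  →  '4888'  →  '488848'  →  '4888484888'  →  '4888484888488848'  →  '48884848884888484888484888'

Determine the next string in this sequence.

488848488848884848884848884888484888488848

Each term (from the third on) is the previous term followed by the one before it: term 3 = 48·88 = 4888.
So term 8 is 48884848884888484888484888·4888484888488848.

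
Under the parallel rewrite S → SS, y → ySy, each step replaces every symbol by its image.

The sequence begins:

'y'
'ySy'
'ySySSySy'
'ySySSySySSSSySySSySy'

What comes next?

ySySSySySSSSySySSySySSSSSSSSySySSySySSSSySySSySy

φ(ySySSySySSSSySySSySy) expands symbol-by-symbol to ySy SS ySy SS SS ySy SS ySy SS SS SS SS ySy SS ySy SS SS ySy SS ySy; joining the 20 pieces gives the next term.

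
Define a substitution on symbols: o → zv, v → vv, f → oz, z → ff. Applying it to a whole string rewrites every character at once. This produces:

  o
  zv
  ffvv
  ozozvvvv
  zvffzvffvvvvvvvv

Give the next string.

Replace each of the 16 characters of zvffzvffvvvvvvvv in place — ff vv oz oz ff vv oz oz vv vv vv vv vv vv vv vv — and concatenate.

ffvvozozffvvozozvvvvvvvvvvvvvvvv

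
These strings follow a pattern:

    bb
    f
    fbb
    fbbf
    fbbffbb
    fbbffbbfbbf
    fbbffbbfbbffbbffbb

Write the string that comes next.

Each term (from the third on) is the previous term followed by the one before it: term 3 = f·bb = fbb.
So term 8 is fbbffbbfbbffbbffbb·fbbffbbfbbf.

fbbffbbfbbffbbffbbfbbffbbfbbf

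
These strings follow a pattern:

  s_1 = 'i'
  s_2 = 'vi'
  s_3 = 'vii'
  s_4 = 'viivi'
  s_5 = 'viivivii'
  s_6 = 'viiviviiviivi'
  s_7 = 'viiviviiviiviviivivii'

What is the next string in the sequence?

viiviviiviiviviiviviiviiviviiviivi

From term 3 onward, concatenate the last term with the second-to-last: vi·i = vii, vii·vi = viivi, …
The next term joins viiviviiviiviviivivii and viiviviiviivi.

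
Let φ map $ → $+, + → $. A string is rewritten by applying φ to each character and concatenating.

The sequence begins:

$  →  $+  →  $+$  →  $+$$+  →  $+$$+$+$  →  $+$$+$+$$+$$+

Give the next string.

Applying the rule to each of the 13 symbols of $+$$+$+$$+$$+ gives the pieces $+ $ $+ $+ $ $+ $ $+ $+ $ $+ $+ $, which concatenate to the answer.

$+$$+$+$$+$$+$+$$+$+$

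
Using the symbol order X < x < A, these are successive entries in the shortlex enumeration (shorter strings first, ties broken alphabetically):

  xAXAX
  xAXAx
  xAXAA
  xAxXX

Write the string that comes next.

xAxXx

Treat xAxXX as a base-3 numeral over the given alphabet and add one, carrying through any trailing A's.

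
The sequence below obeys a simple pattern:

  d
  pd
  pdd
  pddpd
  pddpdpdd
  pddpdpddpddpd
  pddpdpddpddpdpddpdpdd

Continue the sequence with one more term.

Each term (from the third on) is the previous term followed by the one before it: term 3 = pd·d = pdd.
The next term joins pddpdpddpddpdpddpdpdd and pddpdpddpddpd.

pddpdpddpddpdpddpdpddpddpdpddpddpd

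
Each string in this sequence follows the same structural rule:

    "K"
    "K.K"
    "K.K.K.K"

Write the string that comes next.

Every step duplicates the string with '.' between the halves.
Doubling K.K.K.K with '.' between the halves:

K.K.K.K.K.K.K.K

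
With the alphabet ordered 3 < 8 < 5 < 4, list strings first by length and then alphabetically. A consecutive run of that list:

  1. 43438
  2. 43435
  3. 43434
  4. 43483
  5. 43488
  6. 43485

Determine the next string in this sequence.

43484

The successor of 43485 increments the rightmost position that isn't already 4 and resets every position after it to 3.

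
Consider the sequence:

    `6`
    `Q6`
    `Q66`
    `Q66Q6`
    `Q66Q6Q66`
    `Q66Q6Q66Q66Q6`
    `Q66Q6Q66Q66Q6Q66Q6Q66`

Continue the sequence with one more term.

From term 3 onward, concatenate the last term with the second-to-last: Q6·6 = Q66, Q66·Q6 = Q66Q6, …
Continuing: Q66Q6Q66Q66Q6Q66Q6Q66 · Q66Q6Q66Q66Q6 gives term 8.

Q66Q6Q66Q66Q6Q66Q6Q66Q66Q6Q66Q66Q6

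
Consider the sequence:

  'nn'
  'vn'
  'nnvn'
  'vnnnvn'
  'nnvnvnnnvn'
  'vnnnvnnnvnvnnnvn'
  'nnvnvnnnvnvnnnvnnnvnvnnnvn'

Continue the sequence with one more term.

Each term (from the third on) is the two preceding terms concatenated in order: term 3 = nn·vn = nnvn.
The next term joins vnnnvnnnvnvnnnvn and nnvnvnnnvnvnnnvnnnvnvnnnvn.

vnnnvnnnvnvnnnvnnnvnvnnnvnvnnnvnnnvnvnnnvn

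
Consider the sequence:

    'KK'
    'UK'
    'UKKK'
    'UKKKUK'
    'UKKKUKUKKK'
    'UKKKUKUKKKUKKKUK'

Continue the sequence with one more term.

From term 3 onward, concatenate the last term with the second-to-last: UK·KK = UKKK, UKKK·UK = UKKKUK, …
So term 7 is UKKKUKUKKKUKKKUK·UKKKUKUKKK.

UKKKUKUKKKUKKKUKUKKKUKUKKK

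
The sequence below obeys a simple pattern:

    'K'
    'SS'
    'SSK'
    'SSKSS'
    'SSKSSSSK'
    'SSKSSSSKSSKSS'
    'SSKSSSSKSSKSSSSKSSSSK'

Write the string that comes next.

SSKSSSSKSSKSSSSKSSSSKSSKSSSSKSSKSS

Each term (from the third on) is the previous term followed by the one before it: term 3 = SS·K = SSK.
Continuing: SSKSSSSKSSKSSSSKSSSSK · SSKSSSSKSSKSS gives term 8.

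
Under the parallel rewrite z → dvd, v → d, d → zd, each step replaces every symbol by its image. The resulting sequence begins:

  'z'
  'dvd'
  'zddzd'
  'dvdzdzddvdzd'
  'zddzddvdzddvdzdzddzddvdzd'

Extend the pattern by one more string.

dvdzdzddvdzdzddzddvdzdzddzddvdzddvdzdzddvdzdzddzddvdzd

Applying the rule to each of the 25 symbols of zddzddvdzddvdzdzddzddvdzd gives the pieces dvd zd zd dvd zd zd d zd dvd zd zd d zd dvd zd dvd zd zd dvd zd zd d zd dvd zd, which concatenate to the answer.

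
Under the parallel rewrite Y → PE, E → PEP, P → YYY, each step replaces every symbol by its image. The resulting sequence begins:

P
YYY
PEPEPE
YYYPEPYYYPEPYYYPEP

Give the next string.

PEPEPEYYYPEPYYYPEPEPEYYYPEPYYYPEPEPEYYYPEPYYY

Applying the rule to each of the 18 symbols of YYYPEPYYYPEPYYYPEP gives the pieces PE PE PE YYY PEP YYY PE PE PE YYY PEP YYY PE PE PE YYY PEP YYY, which concatenate to the answer.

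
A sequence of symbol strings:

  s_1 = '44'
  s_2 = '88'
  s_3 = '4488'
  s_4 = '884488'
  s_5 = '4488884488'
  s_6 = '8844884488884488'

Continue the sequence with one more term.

This is a Fibonacci-style word recurrence s(k) = s(k−2)·s(k−1): e.g. 44·88 = 4488.
Continuing: 4488884488 · 8844884488884488 gives term 7.

44888844888844884488884488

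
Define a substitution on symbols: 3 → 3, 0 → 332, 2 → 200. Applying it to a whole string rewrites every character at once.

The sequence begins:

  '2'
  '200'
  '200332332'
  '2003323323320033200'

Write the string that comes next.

φ(2003323323320033200) expands symbol-by-symbol to 200 332 332 3 3 200 3 3 200 3 3 200 332 332 3 3 200 332 332; joining the 19 pieces gives the next term.

20033233233200332003320033233233200332332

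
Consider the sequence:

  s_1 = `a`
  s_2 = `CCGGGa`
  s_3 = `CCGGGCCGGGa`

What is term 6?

CCGGGCCGGGCCGGGCCGGGCCGGGa

Every step adds CCGGG at the front: s(k+1) = CCGGG·s(k).
From CCGGGCCGGGa, 3 further steps: CCGGGCCGGGa → CCGGGCCGGGCCGGGa → CCGGGCCGGGCCGGGCCGGGa → (answer).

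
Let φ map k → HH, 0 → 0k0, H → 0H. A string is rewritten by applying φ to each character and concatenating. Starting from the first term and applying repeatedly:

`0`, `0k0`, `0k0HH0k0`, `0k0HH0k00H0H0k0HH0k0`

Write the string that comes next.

0k0HH0k00H0H0k0HH0k00k00H0k00H0k0HH0k00H0H0k0HH0k0

φ(0k0HH0k00H0H0k0HH0k0) expands symbol-by-symbol to 0k0 HH 0k0 0H 0H 0k0 HH 0k0 0k0 0H 0k0 0H 0k0 HH 0k0 0H 0H 0k0 HH 0k0; joining the 20 pieces gives the next term.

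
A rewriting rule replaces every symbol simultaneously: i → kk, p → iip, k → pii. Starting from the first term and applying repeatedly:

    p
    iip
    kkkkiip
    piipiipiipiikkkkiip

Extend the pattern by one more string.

iipkkkkiipkkkkiipkkkkiipkkkkpiipiipiipiikkkkiip

Applying the rule to each of the 19 symbols of piipiipiipiikkkkiip gives the pieces iip kk kk iip kk kk iip kk kk iip kk kk pii pii pii pii kk kk iip, which concatenate to the answer.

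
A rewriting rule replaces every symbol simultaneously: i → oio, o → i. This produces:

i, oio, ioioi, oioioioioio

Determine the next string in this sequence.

Expanding oioioioioio: o→i, i→oio, o→i, i→oio, o→i, i→oio, o→i, i→oio, o→i, i→oio, o→i. Concatenated: i oio i oio i oio i oio i oio i.

ioioioioioioioioioioi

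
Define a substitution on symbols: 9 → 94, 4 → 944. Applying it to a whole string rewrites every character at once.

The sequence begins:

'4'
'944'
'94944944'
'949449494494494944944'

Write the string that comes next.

9494494944944949449494494494944944949449494494494944944

Replace each of the 21 characters of 949449494494494944944 in place — 94 944 94 944 944 94 944 94 944 944 94 944 944 94 944 94 944 944 94 944 944 — and concatenate.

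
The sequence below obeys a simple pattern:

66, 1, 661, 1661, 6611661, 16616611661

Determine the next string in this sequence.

From term 3 onward, concatenate the second-to-last term with the last: 66·1 = 661, 1·661 = 1661, …
Continuing: 6611661 · 16616611661 gives term 7.

661166116616611661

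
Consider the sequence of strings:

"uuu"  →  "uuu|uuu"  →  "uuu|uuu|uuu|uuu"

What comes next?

Each string is two copies of the previous one joined by '|'.
Doubling uuu|uuu|uuu|uuu with '|' between the halves:

uuu|uuu|uuu|uuu|uuu|uuu|uuu|uuu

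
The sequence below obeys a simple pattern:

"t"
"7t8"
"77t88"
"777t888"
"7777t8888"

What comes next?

Every step adds 7 to the front and 8 to the end of the previous string.
So the next term is 7·7777t8888·8.

77777t88888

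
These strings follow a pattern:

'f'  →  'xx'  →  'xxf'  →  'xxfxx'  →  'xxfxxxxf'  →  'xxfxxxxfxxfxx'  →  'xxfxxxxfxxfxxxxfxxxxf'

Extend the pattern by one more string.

Each term (from the third on) is the previous term followed by the one before it: term 3 = xx·f = xxf.
So term 8 is xxfxxxxfxxfxxxxfxxxxf·xxfxxxxfxxfxx.

xxfxxxxfxxfxxxxfxxxxfxxfxxxxfxxfxx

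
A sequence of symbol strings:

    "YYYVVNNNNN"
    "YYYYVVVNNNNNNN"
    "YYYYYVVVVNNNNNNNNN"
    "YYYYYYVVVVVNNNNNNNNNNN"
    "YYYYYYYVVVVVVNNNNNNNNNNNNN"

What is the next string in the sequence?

YYYYYYYYVVVVVVVNNNNNNNNNNNNNNN

Each string has the form Y^{n+1} V^{n} N^{2n+1}, where the shown terms are n = 2, 3, 4, 5, 6.
Setting n = 7 gives 8, 7, 15 characters in each block.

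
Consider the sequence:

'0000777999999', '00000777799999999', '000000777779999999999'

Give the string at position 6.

Each string has the form 0^{n+2} 7^{n+1} 9^{2n+2}, where the shown terms are n = 2, 3, 4.
Setting n = 7 gives 9, 8, 16 characters in each block.

000000000777777779999999999999999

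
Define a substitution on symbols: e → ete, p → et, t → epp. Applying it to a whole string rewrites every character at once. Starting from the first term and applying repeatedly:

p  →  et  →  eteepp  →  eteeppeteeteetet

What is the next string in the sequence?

φ(eteeppeteeteetet) expands symbol-by-symbol to ete epp ete ete et et ete epp ete ete epp ete ete epp ete epp; joining the 16 pieces gives the next term.

eteeppeteeteeteteteeppeteeteeppeteeteeppeteepp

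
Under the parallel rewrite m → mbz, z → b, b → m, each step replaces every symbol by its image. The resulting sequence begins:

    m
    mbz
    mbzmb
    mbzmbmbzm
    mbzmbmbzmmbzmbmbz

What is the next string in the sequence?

Applying the rule to each of the 17 symbols of mbzmbmbzmmbzmbmbz gives the pieces mbz m b mbz m mbz m b mbz mbz m b mbz m mbz m b, which concatenate to the answer.

mbzmbmbzmmbzmbmbzmbzmbmbzmmbzmb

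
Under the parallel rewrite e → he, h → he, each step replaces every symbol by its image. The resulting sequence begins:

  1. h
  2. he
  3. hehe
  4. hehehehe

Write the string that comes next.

Rewriting each symbol of hehehehe: h→he, e→he, h→he, e→he, h→he, e→he, h→he, e→he, which concatenates to he he he he he he he he.

hehehehehehehehe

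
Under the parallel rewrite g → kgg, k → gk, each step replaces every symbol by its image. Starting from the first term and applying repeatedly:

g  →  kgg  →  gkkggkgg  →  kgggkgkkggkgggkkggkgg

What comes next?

gkkggkggkgggkkgggkgkkggkgggkkggkggkgggkgkkggkgggkkggkgg

φ(kgggkgkkggkgggkkggkgg) expands symbol-by-symbol to gk kgg kgg kgg gk kgg gk gk kgg kgg gk kgg kgg kgg gk gk kgg kgg gk kgg kgg; joining the 21 pieces gives the next term.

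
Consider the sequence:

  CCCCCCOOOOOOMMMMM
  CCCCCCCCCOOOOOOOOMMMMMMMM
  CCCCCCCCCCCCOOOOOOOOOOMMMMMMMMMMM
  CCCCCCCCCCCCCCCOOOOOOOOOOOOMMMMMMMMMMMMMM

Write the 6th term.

Reading off run lengths: C runs 6, 9, 12, 15; O runs 6, 8, 10, 12; M runs 5, 8, 11, 14 — each is linear in n, where the shown terms are n = 2, 3, 4, 5.
Setting n = 7 gives 21, 16, 20 characters in each block.

CCCCCCCCCCCCCCCCCCCCCOOOOOOOOOOOOOOOOMMMMMMMMMMMMMMMMMMMM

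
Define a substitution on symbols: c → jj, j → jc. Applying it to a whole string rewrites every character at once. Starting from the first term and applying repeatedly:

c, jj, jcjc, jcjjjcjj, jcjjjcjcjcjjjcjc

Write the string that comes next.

φ(jcjjjcjcjcjjjcjc) expands symbol-by-symbol to jc jj jc jc jc jj jc jj jc jj jc jc jc jj jc jj; joining the 16 pieces gives the next term.

jcjjjcjcjcjjjcjjjcjjjcjcjcjjjcjj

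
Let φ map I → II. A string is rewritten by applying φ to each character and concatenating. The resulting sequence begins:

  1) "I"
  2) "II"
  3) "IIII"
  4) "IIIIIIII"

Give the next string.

Apply φ to IIIIIIII symbol by symbol: I→II, I→II, I→II, I→II, I→II, I→II, I→II, I→II; joined: II II II II II II II II.

IIIIIIIIIIIIIIII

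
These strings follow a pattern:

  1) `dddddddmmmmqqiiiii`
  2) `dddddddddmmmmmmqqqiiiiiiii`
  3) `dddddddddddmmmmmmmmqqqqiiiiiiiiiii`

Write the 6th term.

dddddddddddddddddmmmmmmmmmmmmmmqqqqqqqiiiiiiiiiiiiiiiiiiii

Term n consists of 2n+3 d's, followed by 2n m's, followed by n q's, followed by 3n-1 i's, where the shown terms are n = 2, 3, 4.
For term 6, n = 7, so the run lengths are 17, 14, 7, 20.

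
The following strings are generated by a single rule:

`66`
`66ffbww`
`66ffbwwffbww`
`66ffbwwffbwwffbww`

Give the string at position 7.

The strings grow by a fixed suffix ffbww each time.
From 66ffbwwffbwwffbww, 3 further steps: 66ffbwwffbwwffbww → 66ffbwwffbwwffbwwffbww → 66ffbwwffbwwffbwwffbwwffbww → (answer).

66ffbwwffbwwffbwwffbwwffbwwffbww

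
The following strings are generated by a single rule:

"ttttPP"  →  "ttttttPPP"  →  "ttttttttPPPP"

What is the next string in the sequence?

The n-th term is 2n t's then n P's, where the shown terms are n = 2, 3, 4.
Setting n = 5 gives 10, 5 characters in each block.

ttttttttttPPPPP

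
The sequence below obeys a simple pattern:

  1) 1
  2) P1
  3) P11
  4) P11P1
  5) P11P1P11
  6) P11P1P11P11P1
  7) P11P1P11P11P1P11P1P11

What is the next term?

This is a Fibonacci-style word recurrence s(k) = s(k−1)·s(k−2): e.g. P1·1 = P11.
The next term joins P11P1P11P11P1P11P1P11 and P11P1P11P11P1.

P11P1P11P11P1P11P1P11P11P1P11P11P1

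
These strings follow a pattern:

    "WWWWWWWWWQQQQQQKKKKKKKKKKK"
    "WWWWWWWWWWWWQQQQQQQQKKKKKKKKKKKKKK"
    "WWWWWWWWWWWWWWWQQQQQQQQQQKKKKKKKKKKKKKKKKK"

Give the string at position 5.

WWWWWWWWWWWWWWWWWWWWWQQQQQQQQQQQQQQKKKKKKKKKKKKKKKKKKKKKKK

The n-th term is 3n W's then 2n Q's then 3n+2 K's, where the shown terms are n = 3, 4, 5.
At n = 7 the blocks have lengths 21, 14, 23.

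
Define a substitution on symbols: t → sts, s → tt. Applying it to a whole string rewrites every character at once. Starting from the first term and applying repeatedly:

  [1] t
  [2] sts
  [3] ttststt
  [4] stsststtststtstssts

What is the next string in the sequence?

ttststtttststtstsststtststtstsststtststtttststt

Replace each of the 19 characters of stsststtststtstssts in place — tt sts tt tt sts tt sts sts tt sts tt sts sts tt sts tt tt sts tt — and concatenate.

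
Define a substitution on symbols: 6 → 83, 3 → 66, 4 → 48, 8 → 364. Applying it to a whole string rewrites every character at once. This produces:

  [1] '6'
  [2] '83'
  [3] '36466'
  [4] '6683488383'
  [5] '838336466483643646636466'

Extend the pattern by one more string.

Replace each of the 24 characters of 838336466483643646636466 in place — 364 66 364 66 66 83 48 83 83 48 364 66 83 48 66 83 48 83 83 66 83 48 83 83 — and concatenate.

364663646666834883834836466834866834883836683488383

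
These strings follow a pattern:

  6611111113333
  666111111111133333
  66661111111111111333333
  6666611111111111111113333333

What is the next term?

Reading off run lengths: 6 runs 2, 3, 4, 5; 1 runs 7, 10, 13, 16; 3 runs 4, 5, 6, 7 — each is linear in n, where the shown terms are n = 2, 3, 4, 5.
At n = 6 the blocks have lengths 6, 19, 8.

666666111111111111111111133333333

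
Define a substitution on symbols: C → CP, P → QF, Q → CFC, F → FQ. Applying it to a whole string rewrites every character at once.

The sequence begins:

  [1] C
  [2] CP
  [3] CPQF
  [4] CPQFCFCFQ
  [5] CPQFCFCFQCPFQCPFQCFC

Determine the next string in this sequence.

Rewriting the 20 symbols of CPQFCFCFQCPFQCPFQCFC one by one yields CP QF CFC FQ CP FQ CP FQ CFC CP QF FQ CFC CP QF FQ CFC CP FQ CP; concatenated:

CPQFCFCFQCPFQCPFQCFCCPQFFQCFCCPQFFQCFCCPFQCP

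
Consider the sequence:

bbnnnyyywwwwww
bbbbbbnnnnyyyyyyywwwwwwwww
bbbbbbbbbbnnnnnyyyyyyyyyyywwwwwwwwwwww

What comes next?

bbbbbbbbbbbbbbnnnnnnyyyyyyyyyyyyyyywwwwwwwwwwwwwww

Each string has the form b^{4n-2} n^{n+2} y^{4n-1} w^{3n+3} (n = 1, 2, …).
For the next term, n = 4, so the run lengths are 14, 6, 15, 15.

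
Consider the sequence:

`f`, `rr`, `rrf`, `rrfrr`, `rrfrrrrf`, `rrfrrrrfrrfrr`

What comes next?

rrfrrrrfrrfrrrrfrrrrf

From term 3 onward, concatenate the last term with the second-to-last: rr·f = rrf, rrf·rr = rrfrr, …
Continuing: rrfrrrrfrrfrr · rrfrrrrf gives term 7.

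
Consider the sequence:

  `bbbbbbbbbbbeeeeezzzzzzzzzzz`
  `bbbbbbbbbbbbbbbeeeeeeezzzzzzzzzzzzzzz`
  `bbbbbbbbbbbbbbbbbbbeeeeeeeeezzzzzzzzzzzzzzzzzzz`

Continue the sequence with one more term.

bbbbbbbbbbbbbbbbbbbbbbbeeeeeeeeeeezzzzzzzzzzzzzzzzzzzzzzz

Reading off run lengths: b runs 11, 15, 19; e runs 5, 7, 9; z runs 11, 15, 19 — each is linear in n, where the shown terms are n = 2, 3, 4.
At n = 5 the blocks have lengths 23, 11, 23.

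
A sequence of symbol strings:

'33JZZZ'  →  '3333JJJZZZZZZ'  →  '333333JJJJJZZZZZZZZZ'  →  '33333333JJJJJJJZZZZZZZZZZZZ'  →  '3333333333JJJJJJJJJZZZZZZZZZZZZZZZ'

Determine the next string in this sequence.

Term n consists of 2n 3's, followed by 2n-1 J's, followed by 3n Z's (n = 1, 2, …).
Setting n = 6 gives 12, 11, 18 characters in each block.

333333333333JJJJJJJJJJJZZZZZZZZZZZZZZZZZZ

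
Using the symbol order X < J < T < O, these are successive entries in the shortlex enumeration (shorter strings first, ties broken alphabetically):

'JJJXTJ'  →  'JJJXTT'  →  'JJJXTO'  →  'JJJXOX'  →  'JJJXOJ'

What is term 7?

JJJXOO

Advancing 2 positions from JJJXOJ through JJJXOJ → JJJXOT reaches term 7.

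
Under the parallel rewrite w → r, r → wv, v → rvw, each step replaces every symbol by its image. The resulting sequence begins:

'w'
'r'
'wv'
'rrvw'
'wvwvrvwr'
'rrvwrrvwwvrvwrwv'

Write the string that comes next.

wvwvrvwrwvwvrvwrrrvwwvrvwrwvrrvw

Applying the rule to each of the 16 symbols of rrvwrrvwwvrvwrwv gives the pieces wv wv rvw r wv wv rvw r r rvw wv rvw r wv r rvw, which concatenate to the answer.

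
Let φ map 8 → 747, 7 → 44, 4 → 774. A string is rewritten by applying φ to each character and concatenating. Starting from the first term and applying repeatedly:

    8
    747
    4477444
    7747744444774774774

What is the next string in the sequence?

Applying the rule to each of the 19 symbols of 7747744444774774774 gives the pieces 44 44 774 44 44 774 774 774 774 774 44 44 774 44 44 774 44 44 774, which concatenate to the answer.

44447744444774774774774774444477444447744444774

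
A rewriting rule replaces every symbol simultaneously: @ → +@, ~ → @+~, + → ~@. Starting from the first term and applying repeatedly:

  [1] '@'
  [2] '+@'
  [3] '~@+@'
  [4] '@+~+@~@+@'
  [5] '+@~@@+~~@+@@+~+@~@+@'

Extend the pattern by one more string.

Rewriting the 20 symbols of +@~@@+~~@+@@+~+@~@+@ one by one yields ~@ +@ @+~ +@ +@ ~@ @+~ @+~ +@ ~@ +@ +@ ~@ @+~ ~@ +@ @+~ +@ ~@ +@; concatenated:

~@+@@+~+@+@~@@+~@+~+@~@+@+@~@@+~~@+@@+~+@~@+@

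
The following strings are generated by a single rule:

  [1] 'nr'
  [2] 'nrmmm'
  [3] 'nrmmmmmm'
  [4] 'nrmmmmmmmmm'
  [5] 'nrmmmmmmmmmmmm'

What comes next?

The strings grow by a fixed suffix mmm each time.
Applying this once more to nrmmmmmmmmmmmm:

nrmmmmmmmmmmmmmmm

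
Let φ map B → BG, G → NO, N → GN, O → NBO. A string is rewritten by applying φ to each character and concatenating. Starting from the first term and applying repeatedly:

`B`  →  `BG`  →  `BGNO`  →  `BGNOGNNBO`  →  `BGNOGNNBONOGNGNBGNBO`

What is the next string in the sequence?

Rewriting the 20 symbols of BGNOGNNBONOGNGNBGNBO one by one yields BG NO GN NBO NO GN GN BG NBO GN NBO NO GN NO GN BG NO GN BG NBO; concatenated:

BGNOGNNBONOGNGNBGNBOGNNBONOGNNOGNBGNOGNBGNBO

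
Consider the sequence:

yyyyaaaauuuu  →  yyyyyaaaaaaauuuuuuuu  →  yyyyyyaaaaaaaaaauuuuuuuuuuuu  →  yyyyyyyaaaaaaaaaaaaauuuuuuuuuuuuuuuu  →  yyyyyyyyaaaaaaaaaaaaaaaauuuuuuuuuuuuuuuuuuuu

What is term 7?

Term n consists of n+3 y's, followed by 3n+1 a's, followed by 4n u's (n = 1, 2, …).
For term 7, n = 7, so the run lengths are 10, 22, 28.

yyyyyyyyyyaaaaaaaaaaaaaaaaaaaaaauuuuuuuuuuuuuuuuuuuuuuuuuuuu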